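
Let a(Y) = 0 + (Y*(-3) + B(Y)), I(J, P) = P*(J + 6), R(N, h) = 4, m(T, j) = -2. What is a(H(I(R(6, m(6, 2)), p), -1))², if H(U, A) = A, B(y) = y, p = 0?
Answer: 4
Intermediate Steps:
I(J, P) = P*(6 + J)
a(Y) = -2*Y (a(Y) = 0 + (Y*(-3) + Y) = 0 + (-3*Y + Y) = 0 - 2*Y = -2*Y)
a(H(I(R(6, m(6, 2)), p), -1))² = (-2*(-1))² = 2² = 4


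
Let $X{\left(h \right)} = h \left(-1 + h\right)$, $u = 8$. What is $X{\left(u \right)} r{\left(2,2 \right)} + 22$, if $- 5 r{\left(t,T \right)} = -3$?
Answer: $\frac{278}{5} \approx 55.6$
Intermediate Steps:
$r{\left(t,T \right)} = \frac{3}{5}$ ($r{\left(t,T \right)} = \left(- \frac{1}{5}\right) \left(-3\right) = \frac{3}{5}$)
$X{\left(u \right)} r{\left(2,2 \right)} + 22 = 8 \left(-1 + 8\right) \frac{3}{5} + 22 = 8 \cdot 7 \cdot \frac{3}{5} + 22 = 56 \cdot \frac{3}{5} + 22 = \frac{168}{5} + 22 = \frac{278}{5}$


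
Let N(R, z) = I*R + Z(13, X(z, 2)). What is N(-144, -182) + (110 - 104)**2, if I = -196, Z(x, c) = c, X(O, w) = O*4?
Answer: 27532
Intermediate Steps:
X(O, w) = 4*O
N(R, z) = -196*R + 4*z
N(-144, -182) + (110 - 104)**2 = (-196*(-144) + 4*(-182)) + (110 - 104)**2 = (28224 - 728) + 6**2 = 27496 + 36 = 27532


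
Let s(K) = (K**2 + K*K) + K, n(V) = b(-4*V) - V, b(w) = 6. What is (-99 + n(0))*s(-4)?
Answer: -2604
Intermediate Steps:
n(V) = 6 - V
s(K) = K + 2*K**2 (s(K) = (K**2 + K**2) + K = 2*K**2 + K = K + 2*K**2)
(-99 + n(0))*s(-4) = (-99 + (6 - 1*0))*(-4*(1 + 2*(-4))) = (-99 + (6 + 0))*(-4*(1 - 8)) = (-99 + 6)*(-4*(-7)) = -93*28 = -2604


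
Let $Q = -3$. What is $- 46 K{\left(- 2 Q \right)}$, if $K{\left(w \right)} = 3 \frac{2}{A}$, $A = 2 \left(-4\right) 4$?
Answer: $\frac{69}{8} \approx 8.625$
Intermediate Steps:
$A = -32$ ($A = \left(-8\right) 4 = -32$)
$K{\left(w \right)} = - \frac{3}{16}$ ($K{\left(w \right)} = 3 \frac{2}{-32} = 3 \cdot 2 \left(- \frac{1}{32}\right) = 3 \left(- \frac{1}{16}\right) = - \frac{3}{16}$)
$- 46 K{\left(- 2 Q \right)} = \left(-46\right) \left(- \frac{3}{16}\right) = \frac{69}{8}$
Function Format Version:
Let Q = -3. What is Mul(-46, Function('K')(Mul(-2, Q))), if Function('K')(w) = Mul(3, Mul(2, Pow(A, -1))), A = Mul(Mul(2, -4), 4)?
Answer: Rational(69, 8) ≈ 8.6250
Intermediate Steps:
A = -32 (A = Mul(-8, 4) = -32)
Function('K')(w) = Rational(-3, 16) (Function('K')(w) = Mul(3, Mul(2, Pow(-32, -1))) = Mul(3, Mul(2, Rational(-1, 32))) = Mul(3, Rational(-1, 16)) = Rational(-3, 16))
Mul(-46, Function('K')(Mul(-2, Q))) = Mul(-46, Rational(-3, 16)) = Rational(69, 8)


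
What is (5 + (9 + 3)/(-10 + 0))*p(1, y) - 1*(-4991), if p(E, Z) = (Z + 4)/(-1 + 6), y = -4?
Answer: 4991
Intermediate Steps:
p(E, Z) = 4/5 + Z/5 (p(E, Z) = (4 + Z)/5 = (4 + Z)*(1/5) = 4/5 + Z/5)
(5 + (9 + 3)/(-10 + 0))*p(1, y) - 1*(-4991) = (5 + (9 + 3)/(-10 + 0))*(4/5 + (1/5)*(-4)) - 1*(-4991) = (5 + 12/(-10))*(4/5 - 4/5) + 4991 = (5 + 12*(-1/10))*0 + 4991 = (5 - 6/5)*0 + 4991 = (19/5)*0 + 4991 = 0 + 4991 = 4991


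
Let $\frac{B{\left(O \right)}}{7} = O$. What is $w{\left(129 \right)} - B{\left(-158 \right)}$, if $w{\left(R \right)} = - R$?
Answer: $977$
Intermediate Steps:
$B{\left(O \right)} = 7 O$
$w{\left(129 \right)} - B{\left(-158 \right)} = \left(-1\right) 129 - 7 \left(-158\right) = -129 - -1106 = -129 + 1106 = 977$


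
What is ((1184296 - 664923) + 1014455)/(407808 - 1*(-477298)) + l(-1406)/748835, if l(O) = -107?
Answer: 574244692019/331399175755 ≈ 1.7328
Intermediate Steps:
((1184296 - 664923) + 1014455)/(407808 - 1*(-477298)) + l(-1406)/748835 = ((1184296 - 664923) + 1014455)/(407808 - 1*(-477298)) - 107/748835 = (519373 + 1014455)/(407808 + 477298) - 107*1/748835 = 1533828/885106 - 107/748835 = 1533828*(1/885106) - 107/748835 = 766914/442553 - 107/748835 = 574244692019/331399175755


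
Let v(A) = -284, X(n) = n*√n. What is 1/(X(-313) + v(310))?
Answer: I/(-284*I + 313*√313) ≈ -9.2373e-6 + 0.00018011*I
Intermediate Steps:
X(n) = n^(3/2)
1/(X(-313) + v(310)) = 1/((-313)^(3/2) - 284) = 1/(-313*I*√313 - 284) = 1/(-284 - 313*I*√313)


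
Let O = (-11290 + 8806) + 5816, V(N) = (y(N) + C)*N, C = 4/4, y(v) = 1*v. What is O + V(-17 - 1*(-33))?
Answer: 3604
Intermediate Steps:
y(v) = v
C = 1 (C = 4*(¼) = 1)
V(N) = N*(1 + N) (V(N) = (N + 1)*N = (1 + N)*N = N*(1 + N))
O = 3332 (O = -2484 + 5816 = 3332)
O + V(-17 - 1*(-33)) = 3332 + (-17 - 1*(-33))*(1 + (-17 - 1*(-33))) = 3332 + (-17 + 33)*(1 + (-17 + 33)) = 3332 + 16*(1 + 16) = 3332 + 16*17 = 3332 + 272 = 3604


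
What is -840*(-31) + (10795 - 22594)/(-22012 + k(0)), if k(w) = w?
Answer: 573204279/22012 ≈ 26041.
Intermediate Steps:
-840*(-31) + (10795 - 22594)/(-22012 + k(0)) = -840*(-31) + (10795 - 22594)/(-22012 + 0) = 26040 - 11799/(-22012) = 26040 - 11799*(-1/22012) = 26040 + 11799/22012 = 573204279/22012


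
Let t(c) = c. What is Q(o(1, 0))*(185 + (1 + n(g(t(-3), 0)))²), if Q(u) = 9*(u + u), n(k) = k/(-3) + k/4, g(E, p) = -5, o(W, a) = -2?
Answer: -26929/4 ≈ -6732.3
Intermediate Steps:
n(k) = -k/12 (n(k) = k*(-⅓) + k*(¼) = -k/3 + k/4 = -k/12)
Q(u) = 18*u (Q(u) = 9*(2*u) = 18*u)
Q(o(1, 0))*(185 + (1 + n(g(t(-3), 0)))²) = (18*(-2))*(185 + (1 - 1/12*(-5))²) = -36*(185 + (1 + 5/12)²) = -36*(185 + (17/12)²) = -36*(185 + 289/144) = -36*26929/144 = -26929/4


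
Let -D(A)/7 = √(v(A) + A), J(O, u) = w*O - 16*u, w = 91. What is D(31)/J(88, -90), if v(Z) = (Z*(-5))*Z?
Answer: -7*I*√4774/9448 ≈ -0.051192*I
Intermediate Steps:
v(Z) = -5*Z² (v(Z) = (-5*Z)*Z = -5*Z²)
J(O, u) = -16*u + 91*O (J(O, u) = 91*O - 16*u = -16*u + 91*O)
D(A) = -7*√(A - 5*A²) (D(A) = -7*√(-5*A² + A) = -7*√(A - 5*A²))
D(31)/J(88, -90) = (-7*I*√31*√(-1 + 5*31))/(-16*(-90) + 91*88) = (-7*I*√31*√(-1 + 155))/(1440 + 8008) = -7*I*√4774/9448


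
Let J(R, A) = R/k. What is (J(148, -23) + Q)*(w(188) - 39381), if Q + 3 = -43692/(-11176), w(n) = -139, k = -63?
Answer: 455250640/8001 ≈ 56899.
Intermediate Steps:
Q = 231/254 (Q = -3 - 43692/(-11176) = -3 - 43692*(-1/11176) = -3 + 993/254 = 231/254 ≈ 0.90945)
J(R, A) = -R/63 (J(R, A) = R/(-63) = R*(-1/63) = -R/63)
(J(148, -23) + Q)*(w(188) - 39381) = (-1/63*148 + 231/254)*(-139 - 39381) = (-148/63 + 231/254)*(-39520) = -23039/16002*(-39520) = 455250640/8001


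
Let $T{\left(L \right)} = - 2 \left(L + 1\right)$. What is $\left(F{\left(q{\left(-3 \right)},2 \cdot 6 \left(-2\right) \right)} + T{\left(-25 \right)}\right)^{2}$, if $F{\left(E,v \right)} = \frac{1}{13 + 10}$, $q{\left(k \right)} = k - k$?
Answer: $\frac{1221025}{529} \approx 2308.2$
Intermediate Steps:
$T{\left(L \right)} = -2 - 2 L$ ($T{\left(L \right)} = - 2 \left(1 + L\right) = -2 - 2 L$)
$q{\left(k \right)} = 0$
$F{\left(E,v \right)} = \frac{1}{23}$
$\left(F{\left(q{\left(-3 \right)},2 \cdot 6 \left(-2\right) \right)} + T{\left(-25 \right)}\right)^{2} = \left(\frac{1}{23} - -48\right)^{2} = \left(\frac{1}{23} + \left(-2 + 50\right)\right)^{2} = \left(\frac{1}{23} + 48\right)^{2} = \left(\frac{1105}{23}\right)^{2} = \frac{1221025}{529}$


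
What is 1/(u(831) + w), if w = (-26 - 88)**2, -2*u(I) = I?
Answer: 2/25161 ≈ 7.9488e-5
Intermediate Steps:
u(I) = -I/2
w = 12996 (w = (-114)**2 = 12996)
1/(u(831) + w) = 1/(-1/2*831 + 12996) = 1/(-831/2 + 12996) = 1/(25161/2) = 2/25161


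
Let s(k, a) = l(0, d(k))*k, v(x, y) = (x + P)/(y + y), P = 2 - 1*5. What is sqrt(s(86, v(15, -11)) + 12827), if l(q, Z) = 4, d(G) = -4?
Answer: sqrt(13171) ≈ 114.77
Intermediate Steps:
P = -3 (P = 2 - 5 = -3)
v(x, y) = (-3 + x)/(2*y) (v(x, y) = (x - 3)/(y + y) = (-3 + x)/((2*y)) = (-3 + x)*(1/(2*y)) = (-3 + x)/(2*y))
s(k, a) = 4*k
sqrt(s(86, v(15, -11)) + 12827) = sqrt(4*86 + 12827) = sqrt(344 + 12827) = sqrt(13171)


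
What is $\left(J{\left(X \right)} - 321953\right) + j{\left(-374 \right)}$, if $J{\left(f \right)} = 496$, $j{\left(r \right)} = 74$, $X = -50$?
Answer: $-321383$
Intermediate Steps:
$\left(J{\left(X \right)} - 321953\right) + j{\left(-374 \right)} = \left(496 - 321953\right) + 74 = -321457 + 74 = -321383$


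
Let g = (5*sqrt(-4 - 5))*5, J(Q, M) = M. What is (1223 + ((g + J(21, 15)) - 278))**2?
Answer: 915975 + 144000*I ≈ 9.1598e+5 + 1.44e+5*I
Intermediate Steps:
g = 75*I (g = (5*sqrt(-9))*5 = (5*(3*I))*5 = (15*I)*5 = 75*I ≈ 75.0*I)
(1223 + ((g + J(21, 15)) - 278))**2 = (1223 + ((75*I + 15) - 278))**2 = (1223 + ((15 + 75*I) - 278))**2 = (1223 + (-263 + 75*I))**2 = (960 + 75*I)**2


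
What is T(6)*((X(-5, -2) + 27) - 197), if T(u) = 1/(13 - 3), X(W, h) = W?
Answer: -35/2 ≈ -17.500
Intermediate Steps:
T(u) = ⅒ (T(u) = 1/10 = ⅒)
T(6)*((X(-5, -2) + 27) - 197) = ((-5 + 27) - 197)/10 = (22 - 197)/10 = (⅒)*(-175) = -35/2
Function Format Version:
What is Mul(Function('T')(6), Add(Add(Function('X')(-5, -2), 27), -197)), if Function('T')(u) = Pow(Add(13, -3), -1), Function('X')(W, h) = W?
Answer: Rational(-35, 2) ≈ -17.500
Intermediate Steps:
Function('T')(u) = Rational(1, 10) (Function('T')(u) = Pow(10, -1) = Rational(1, 10))
Mul(Function('T')(6), Add(Add(Function('X')(-5, -2), 27), -197)) = Mul(Rational(1, 10), Add(Add(-5, 27), -197)) = Mul(Rational(1, 10), Add(22, -197)) = Mul(Rational(1, 10), -175) = Rational(-35, 2)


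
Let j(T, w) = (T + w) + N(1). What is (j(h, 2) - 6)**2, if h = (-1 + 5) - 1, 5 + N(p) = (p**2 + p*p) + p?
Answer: 9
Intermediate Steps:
N(p) = -5 + p + 2*p**2 (N(p) = -5 + ((p**2 + p*p) + p) = -5 + ((p**2 + p**2) + p) = -5 + (2*p**2 + p) = -5 + (p + 2*p**2) = -5 + p + 2*p**2)
h = 3 (h = 4 - 1 = 3)
j(T, w) = -2 + T + w (j(T, w) = (T + w) + (-5 + 1 + 2*1**2) = (T + w) + (-5 + 1 + 2*1) = (T + w) + (-5 + 1 + 2) = (T + w) - 2 = -2 + T + w)
(j(h, 2) - 6)**2 = ((-2 + 3 + 2) - 6)**2 = (3 - 6)**2 = (-3)**2 = 9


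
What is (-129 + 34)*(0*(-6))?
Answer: 0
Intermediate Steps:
(-129 + 34)*(0*(-6)) = -95*0 = 0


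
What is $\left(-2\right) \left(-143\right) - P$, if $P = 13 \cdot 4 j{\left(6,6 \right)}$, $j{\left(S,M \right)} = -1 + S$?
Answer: $26$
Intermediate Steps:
$P = 260$ ($P = 13 \cdot 4 \left(-1 + 6\right) = 52 \cdot 5 = 260$)
$\left(-2\right) \left(-143\right) - P = \left(-2\right) \left(-143\right) - 260 = 286 - 260 = 26$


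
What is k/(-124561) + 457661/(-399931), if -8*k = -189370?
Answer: -265894314019/199263221164 ≈ -1.3344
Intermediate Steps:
k = 94685/4 (k = -1/8*(-189370) = 94685/4 ≈ 23671.)
k/(-124561) + 457661/(-399931) = (94685/4)/(-124561) + 457661/(-399931) = (94685/4)*(-1/124561) + 457661*(-1/399931) = -94685/498244 - 457661/399931 = -265894314019/199263221164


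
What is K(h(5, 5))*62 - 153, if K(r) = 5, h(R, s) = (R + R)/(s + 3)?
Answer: 157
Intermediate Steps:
h(R, s) = 2*R/(3 + s) (h(R, s) = (2*R)/(3 + s) = 2*R/(3 + s))
K(h(5, 5))*62 - 153 = 5*62 - 153 = 310 - 153 = 157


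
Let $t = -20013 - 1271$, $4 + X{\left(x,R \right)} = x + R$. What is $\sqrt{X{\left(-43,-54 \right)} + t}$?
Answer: $i \sqrt{21385} \approx 146.24 i$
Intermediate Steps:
$X{\left(x,R \right)} = -4 + R + x$ ($X{\left(x,R \right)} = -4 + \left(x + R\right) = -4 + \left(R + x\right) = -4 + R + x$)
$t = -21284$
$\sqrt{X{\left(-43,-54 \right)} + t} = \sqrt{\left(-4 - 54 - 43\right) - 21284} = \sqrt{-101 - 21284} = \sqrt{-21385} = i \sqrt{21385}$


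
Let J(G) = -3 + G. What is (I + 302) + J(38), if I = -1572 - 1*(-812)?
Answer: -423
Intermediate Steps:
I = -760 (I = -1572 + 812 = -760)
(I + 302) + J(38) = (-760 + 302) + (-3 + 38) = -458 + 35 = -423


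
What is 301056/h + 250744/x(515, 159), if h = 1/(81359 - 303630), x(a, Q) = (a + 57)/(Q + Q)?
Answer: -736074666540/11 ≈ -6.6916e+10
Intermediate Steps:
x(a, Q) = (57 + a)/(2*Q) (x(a, Q) = (57 + a)/((2*Q)) = (57 + a)*(1/(2*Q)) = (57 + a)/(2*Q))
h = -1/222271 (h = 1/(-222271) = -1/222271 ≈ -4.4990e-6)
301056/h + 250744/x(515, 159) = 301056/(-1/222271) + 250744/(((½)*(57 + 515)/159)) = 301056*(-222271) + 250744/(((½)*(1/159)*572)) = -66916018176 + 250744/(286/159) = -66916018176 + 250744*(159/286) = -66916018176 + 1533396/11 = -736074666540/11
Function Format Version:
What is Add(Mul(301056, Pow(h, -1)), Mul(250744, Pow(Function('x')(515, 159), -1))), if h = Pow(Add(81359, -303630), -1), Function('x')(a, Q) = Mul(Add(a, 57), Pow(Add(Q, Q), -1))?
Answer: Rational(-736074666540, 11) ≈ -6.6916e+10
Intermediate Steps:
Function('x')(a, Q) = Mul(Rational(1, 2), Pow(Q, -1), Add(57, a)) (Function('x')(a, Q) = Mul(Add(57, a), Pow(Mul(2, Q), -1)) = Mul(Add(57, a), Mul(Rational(1, 2), Pow(Q, -1))) = Mul(Rational(1, 2), Pow(Q, -1), Add(57, a)))
h = Rational(-1, 222271) (h = Pow(-222271, -1) = Rational(-1, 222271) ≈ -4.4990e-6)
Add(Mul(301056, Pow(h, -1)), Mul(250744, Pow(Function('x')(515, 159), -1))) = Add(Mul(301056, Pow(Rational(-1, 222271), -1)), Mul(250744, Pow(Mul(Rational(1, 2), Pow(159, -1), Add(57, 515)), -1))) = Add(Mul(301056, -222271), Mul(250744, Pow(Mul(Rational(1, 2), Rational(1, 159), 572), -1))) = Add(-66916018176, Mul(250744, Pow(Rational(286, 159), -1))) = Add(-66916018176, Mul(250744, Rational(159, 286))) = Add(-66916018176, Rational(1533396, 11)) = Rational(-736074666540, 11)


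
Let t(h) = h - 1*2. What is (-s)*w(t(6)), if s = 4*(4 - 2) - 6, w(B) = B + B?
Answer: -16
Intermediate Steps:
t(h) = -2 + h (t(h) = h - 2 = -2 + h)
w(B) = 2*B
s = 2 (s = 4*2 - 6 = 8 - 6 = 2)
(-s)*w(t(6)) = (-1*2)*(2*(-2 + 6)) = -4*4 = -2*8 = -16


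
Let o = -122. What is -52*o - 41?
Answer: 6303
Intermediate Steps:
-52*o - 41 = -52*(-122) - 41 = 6344 - 41 = 6303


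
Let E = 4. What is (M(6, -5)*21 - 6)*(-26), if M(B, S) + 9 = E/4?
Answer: 4524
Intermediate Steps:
M(B, S) = -8 (M(B, S) = -9 + 4/4 = -9 + 4*(1/4) = -9 + 1 = -8)
(M(6, -5)*21 - 6)*(-26) = (-8*21 - 6)*(-26) = (-168 - 6)*(-26) = -174*(-26) = 4524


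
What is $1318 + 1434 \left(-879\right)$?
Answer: $-1259168$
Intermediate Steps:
$1318 + 1434 \left(-879\right) = 1318 - 1260486 = -1259168$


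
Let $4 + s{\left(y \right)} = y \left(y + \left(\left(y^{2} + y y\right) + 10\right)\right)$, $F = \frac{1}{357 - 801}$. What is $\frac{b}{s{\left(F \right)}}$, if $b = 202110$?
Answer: $- \frac{8845180845120}{176042227} \approx -50245.0$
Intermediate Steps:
$F = - \frac{1}{444}$ ($F = \frac{1}{-444} = - \frac{1}{444} \approx -0.0022523$)
$s{\left(y \right)} = -4 + y \left(10 + y + 2 y^{2}\right)$ ($s{\left(y \right)} = -4 + y \left(y + \left(\left(y^{2} + y y\right) + 10\right)\right) = -4 + y \left(y + \left(\left(y^{2} + y^{2}\right) + 10\right)\right) = -4 + y \left(y + \left(2 y^{2} + 10\right)\right) = -4 + y \left(y + \left(10 + 2 y^{2}\right)\right) = -4 + y \left(10 + y + 2 y^{2}\right)$)
$\frac{b}{s{\left(F \right)}} = \frac{202110}{-4 + \left(- \frac{1}{444}\right)^{2} + 2 \left(- \frac{1}{444}\right)^{3} + 10 \left(- \frac{1}{444}\right)} = \frac{202110}{-4 + \frac{1}{197136} + 2 \left(- \frac{1}{87528384}\right) - \frac{5}{222}} = \frac{202110}{-4 + \frac{1}{197136} - \frac{1}{43764192} - \frac{5}{222}} = \frac{202110}{- \frac{176042227}{43764192}} = 202110 \left(- \frac{43764192}{176042227}\right) = - \frac{8845180845120}{176042227}$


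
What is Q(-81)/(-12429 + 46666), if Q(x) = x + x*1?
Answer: -162/34237 ≈ -0.0047317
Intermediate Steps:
Q(x) = 2*x (Q(x) = x + x = 2*x)
Q(-81)/(-12429 + 46666) = (2*(-81))/(-12429 + 46666) = -162/34237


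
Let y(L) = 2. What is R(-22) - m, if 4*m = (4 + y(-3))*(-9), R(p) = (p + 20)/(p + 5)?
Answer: 463/34 ≈ 13.618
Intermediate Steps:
R(p) = (20 + p)/(5 + p)
m = -27/2 (m = ((4 + 2)*(-9))/4 = (6*(-9))/4 = (¼)*(-54) = -27/2 ≈ -13.500)
R(-22) - m = (20 - 22)/(5 - 22) - 1*(-27/2) = -2/(-17) + 27/2 = -1/17*(-2) + 27/2 = 2/17 + 27/2 = 463/34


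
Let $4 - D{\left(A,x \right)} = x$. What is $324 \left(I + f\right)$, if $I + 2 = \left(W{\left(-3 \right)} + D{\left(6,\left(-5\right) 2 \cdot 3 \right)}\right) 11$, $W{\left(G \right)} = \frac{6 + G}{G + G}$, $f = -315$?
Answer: $16686$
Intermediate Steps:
$W{\left(G \right)} = \frac{6 + G}{2 G}$
$D{\left(A,x \right)} = 4 - x$
$I = \frac{733}{2}$ ($I = -2 + \left(\frac{6 - 3}{2 \left(-3\right)} - \left(-4 + \left(-5\right) 2 \cdot 3\right)\right) 11 = -2 + \left(\frac{1}{2} \left(- \frac{1}{3}\right) 3 - \left(-4 - 30\right)\right) 11 = -2 + \left(- \frac{1}{2} + \left(4 - -30\right)\right) 11 = -2 + \left(- \frac{1}{2} + \left(4 + 30\right)\right) 11 = -2 + \left(- \frac{1}{2} + 34\right) 11 = -2 + \frac{67}{2} \cdot 11 = -2 + \frac{737}{2} = \frac{733}{2} \approx 366.5$)
$324 \left(I + f\right) = 324 \left(\frac{733}{2} - 315\right) = 324 \cdot \frac{103}{2} = 16686$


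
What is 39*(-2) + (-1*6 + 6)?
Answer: -78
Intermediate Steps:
39*(-2) + (-1*6 + 6) = -78 + (-6 + 6) = -78 + 0 = -78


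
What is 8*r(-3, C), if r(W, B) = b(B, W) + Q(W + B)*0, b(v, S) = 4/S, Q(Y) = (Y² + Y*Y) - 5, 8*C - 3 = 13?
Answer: -32/3 ≈ -10.667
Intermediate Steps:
C = 2 (C = 3/8 + (⅛)*13 = 3/8 + 13/8 = 2)
Q(Y) = -5 + 2*Y² (Q(Y) = (Y² + Y²) - 5 = 2*Y² - 5 = -5 + 2*Y²)
r(W, B) = 4/W (r(W, B) = 4/W + (-5 + 2*(W + B)²)*0 = 4/W + (-5 + 2*(B + W)²)*0 = 4/W + 0 = 4/W)
8*r(-3, C) = 8*(4/(-3)) = 8*(4*(-⅓)) = 8*(-4/3) = -32/3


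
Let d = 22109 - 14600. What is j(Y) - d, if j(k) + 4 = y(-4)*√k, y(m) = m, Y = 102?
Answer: -7513 - 4*√102 ≈ -7553.4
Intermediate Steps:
d = 7509
j(k) = -4 - 4*√k
j(Y) - d = (-4 - 4*√102) - 1*7509 = (-4 - 4*√102) - 7509 = -7513 - 4*√102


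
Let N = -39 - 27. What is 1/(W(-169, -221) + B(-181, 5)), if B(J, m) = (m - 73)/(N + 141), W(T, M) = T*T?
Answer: 75/2142007 ≈ 3.5014e-5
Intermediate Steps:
W(T, M) = T**2
N = -66
B(J, m) = -73/75 + m/75 (B(J, m) = (m - 73)/(-66 + 141) = (-73 + m)/75 = (-73 + m)*(1/75) = -73/75 + m/75)
1/(W(-169, -221) + B(-181, 5)) = 1/((-169)**2 + (-73/75 + (1/75)*5)) = 1/(28561 + (-73/75 + 1/15)) = 1/(28561 - 68/75) = 1/(2142007/75) = 75/2142007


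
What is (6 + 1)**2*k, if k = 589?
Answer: 28861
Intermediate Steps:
(6 + 1)**2*k = (6 + 1)**2*589 = 7**2*589 = 49*589 = 28861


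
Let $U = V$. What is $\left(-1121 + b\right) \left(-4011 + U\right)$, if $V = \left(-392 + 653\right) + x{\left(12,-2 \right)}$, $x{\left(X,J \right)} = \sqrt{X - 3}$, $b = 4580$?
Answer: $-12960873$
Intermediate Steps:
$x{\left(X,J \right)} = \sqrt{-3 + X}$
$V = 264$ ($V = \left(-392 + 653\right) + \sqrt{-3 + 12} = 261 + \sqrt{9} = 261 + 3 = 264$)
$U = 264$
$\left(-1121 + b\right) \left(-4011 + U\right) = \left(-1121 + 4580\right) \left(-4011 + 264\right) = 3459 \left(-3747\right) = -12960873$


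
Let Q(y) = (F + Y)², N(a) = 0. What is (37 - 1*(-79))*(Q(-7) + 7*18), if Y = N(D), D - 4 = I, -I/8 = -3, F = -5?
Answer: 17516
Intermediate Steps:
I = 24 (I = -8*(-3) = 24)
D = 28 (D = 4 + 24 = 28)
Y = 0
Q(y) = 25 (Q(y) = (-5 + 0)² = (-5)² = 25)
(37 - 1*(-79))*(Q(-7) + 7*18) = (37 - 1*(-79))*(25 + 7*18) = (37 + 79)*(25 + 126) = 116*151 = 17516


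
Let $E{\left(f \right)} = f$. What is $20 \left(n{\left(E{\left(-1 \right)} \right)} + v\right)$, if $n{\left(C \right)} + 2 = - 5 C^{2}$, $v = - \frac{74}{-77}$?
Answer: $- \frac{9300}{77} \approx -120.78$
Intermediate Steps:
$v = \frac{74}{77}$ ($v = \left(-74\right) \left(- \frac{1}{77}\right) = \frac{74}{77} \approx 0.96104$)
$n{\left(C \right)} = -2 - 5 C^{2}$
$20 \left(n{\left(E{\left(-1 \right)} \right)} + v\right) = 20 \left(\left(-2 - 5 \left(-1\right)^{2}\right) + \frac{74}{77}\right) = 20 \left(\left(-2 - 5\right) + \frac{74}{77}\right) = 20 \left(-7 + \frac{74}{77}\right) = 20 \left(- \frac{465}{77}\right) = - \frac{9300}{77}$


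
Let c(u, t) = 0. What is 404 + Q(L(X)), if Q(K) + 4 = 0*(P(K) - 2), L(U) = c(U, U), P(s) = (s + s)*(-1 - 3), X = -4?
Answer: 400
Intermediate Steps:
P(s) = -8*s (P(s) = (2*s)*(-4) = -8*s)
L(U) = 0
Q(K) = -4 (Q(K) = -4 + 0*(-8*K - 2) = -4 + 0*(-2 - 8*K) = -4 + 0 = -4)
404 + Q(L(X)) = 404 - 4 = 400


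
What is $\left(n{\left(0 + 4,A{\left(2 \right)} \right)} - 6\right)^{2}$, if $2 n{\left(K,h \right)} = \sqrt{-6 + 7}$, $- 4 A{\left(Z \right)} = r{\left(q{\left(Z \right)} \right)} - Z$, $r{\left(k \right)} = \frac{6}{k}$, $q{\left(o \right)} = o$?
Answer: $\frac{121}{4} \approx 30.25$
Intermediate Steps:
$A{\left(Z \right)} = - \frac{3}{2 Z} + \frac{Z}{4}$ ($A{\left(Z \right)} = - \frac{\frac{6}{Z} - Z}{4} = - \frac{- Z + \frac{6}{Z}}{4} = - \frac{3}{2 Z} + \frac{Z}{4}$)
$n{\left(K,h \right)} = \frac{1}{2}$ ($n{\left(K,h \right)} = \frac{\sqrt{-6 + 7}}{2} = \frac{\sqrt{1}}{2} = \frac{1}{2} \cdot 1 = \frac{1}{2}$)
$\left(n{\left(0 + 4,A{\left(2 \right)} \right)} - 6\right)^{2} = \left(\frac{1}{2} - 6\right)^{2} = \left(- \frac{11}{2}\right)^{2} = \frac{121}{4}$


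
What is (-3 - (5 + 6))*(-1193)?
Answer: 16702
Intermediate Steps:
(-3 - (5 + 6))*(-1193) = (-3 - 1*11)*(-1193) = (-3 - 11)*(-1193) = -14*(-1193) = 16702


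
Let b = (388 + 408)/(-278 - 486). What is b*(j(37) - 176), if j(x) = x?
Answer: 27661/191 ≈ 144.82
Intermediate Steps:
b = -199/191 (b = 796/(-764) = 796*(-1/764) = -199/191 ≈ -1.0419)
b*(j(37) - 176) = -199*(37 - 176)/191 = -199/191*(-139) = 27661/191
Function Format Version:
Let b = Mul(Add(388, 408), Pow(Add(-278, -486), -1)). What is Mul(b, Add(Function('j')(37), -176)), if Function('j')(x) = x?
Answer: Rational(27661, 191) ≈ 144.82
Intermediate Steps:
b = Rational(-199, 191) (b = Mul(796, Pow(-764, -1)) = Mul(796, Rational(-1, 764)) = Rational(-199, 191) ≈ -1.0419)
Mul(b, Add(Function('j')(37), -176)) = Mul(Rational(-199, 191), Add(37, -176)) = Mul(Rational(-199, 191), -139) = Rational(27661, 191)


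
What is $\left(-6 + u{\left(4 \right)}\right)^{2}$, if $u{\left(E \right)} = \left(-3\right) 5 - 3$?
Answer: $576$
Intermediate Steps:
$u{\left(E \right)} = -18$ ($u{\left(E \right)} = -15 - 3 = -18$)
$\left(-6 + u{\left(4 \right)}\right)^{2} = \left(-6 - 18\right)^{2} = \left(-24\right)^{2} = 576$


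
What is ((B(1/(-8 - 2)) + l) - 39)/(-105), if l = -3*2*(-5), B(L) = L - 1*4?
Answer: 131/1050 ≈ 0.12476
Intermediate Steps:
B(L) = -4 + L (B(L) = L - 4 = -4 + L)
l = 30 (l = -6*(-5) = 30)
((B(1/(-8 - 2)) + l) - 39)/(-105) = (((-4 + 1/(-8 - 2)) + 30) - 39)/(-105) = (((-4 + 1/(-10)) + 30) - 39)*(-1/105) = (((-4 - ⅒) + 30) - 39)*(-1/105) = ((-41/10 + 30) - 39)*(-1/105) = (259/10 - 39)*(-1/105) = -131/10*(-1/105) = 131/1050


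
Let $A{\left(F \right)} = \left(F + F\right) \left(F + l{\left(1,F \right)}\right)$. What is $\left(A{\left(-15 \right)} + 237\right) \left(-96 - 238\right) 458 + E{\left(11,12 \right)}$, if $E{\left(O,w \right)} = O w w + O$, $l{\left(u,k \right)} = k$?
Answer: $-173927569$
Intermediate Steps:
$A{\left(F \right)} = 4 F^{2}$ ($A{\left(F \right)} = \left(F + F\right) \left(F + F\right) = 2 F 2 F = 4 F^{2}$)
$E{\left(O,w \right)} = O + O w^{2}$ ($E{\left(O,w \right)} = O w^{2} + O = O + O w^{2}$)
$\left(A{\left(-15 \right)} + 237\right) \left(-96 - 238\right) 458 + E{\left(11,12 \right)} = \left(4 \left(-15\right)^{2} + 237\right) \left(-96 - 238\right) 458 + 11 \left(1 + 12^{2}\right) = \left(4 \cdot 225 + 237\right) \left(-334\right) 458 + 11 \left(1 + 144\right) = \left(900 + 237\right) \left(-334\right) 458 + 11 \cdot 145 = 1137 \left(-334\right) 458 + 1595 = \left(-379758\right) 458 + 1595 = -173929164 + 1595 = -173927569$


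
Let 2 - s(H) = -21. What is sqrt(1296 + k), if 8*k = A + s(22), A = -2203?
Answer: sqrt(4094)/2 ≈ 31.992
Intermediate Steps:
s(H) = 23 (s(H) = 2 - 1*(-21) = 2 + 21 = 23)
k = -545/2 (k = (-2203 + 23)/8 = (1/8)*(-2180) = -545/2 ≈ -272.50)
sqrt(1296 + k) = sqrt(1296 - 545/2) = sqrt(2047/2) = sqrt(4094)/2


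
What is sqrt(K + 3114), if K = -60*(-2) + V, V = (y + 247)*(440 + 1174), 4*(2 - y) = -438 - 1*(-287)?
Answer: sqrt(1864194)/2 ≈ 682.68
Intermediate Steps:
y = 159/4 (y = 2 - (-438 - 1*(-287))/4 = 2 - (-438 + 287)/4 = 2 - 1/4*(-151) = 2 + 151/4 = 159/4 ≈ 39.750)
V = 925629/2 (V = (159/4 + 247)*(440 + 1174) = (1147/4)*1614 = 925629/2 ≈ 4.6281e+5)
K = 925869/2 (K = -60*(-2) + 925629/2 = 120 + 925629/2 = 925869/2 ≈ 4.6293e+5)
sqrt(K + 3114) = sqrt(925869/2 + 3114) = sqrt(932097/2) = sqrt(1864194)/2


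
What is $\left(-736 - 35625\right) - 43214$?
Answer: $-79575$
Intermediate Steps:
$\left(-736 - 35625\right) - 43214 = -36361 - 43214 = -79575$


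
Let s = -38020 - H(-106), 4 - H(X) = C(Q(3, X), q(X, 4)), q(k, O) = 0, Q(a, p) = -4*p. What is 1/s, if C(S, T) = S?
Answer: -1/37600 ≈ -2.6596e-5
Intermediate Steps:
H(X) = 4 + 4*X (H(X) = 4 - (-4)*X = 4 + 4*X)
s = -37600 (s = -38020 - (4 + 4*(-106)) = -38020 - (4 - 424) = -38020 - 1*(-420) = -38020 + 420 = -37600)
1/s = 1/(-37600) = -1/37600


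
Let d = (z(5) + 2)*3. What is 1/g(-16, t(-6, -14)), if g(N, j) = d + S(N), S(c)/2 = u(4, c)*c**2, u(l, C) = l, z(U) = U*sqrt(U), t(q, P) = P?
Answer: 2054/4217791 - 15*sqrt(5)/4217791 ≈ 0.00047903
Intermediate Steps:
z(U) = U**(3/2)
S(c) = 8*c**2 (S(c) = 2*(4*c**2) = 8*c**2)
d = 6 + 15*sqrt(5) (d = (5**(3/2) + 2)*3 = (5*sqrt(5) + 2)*3 = (2 + 5*sqrt(5))*3 = 6 + 15*sqrt(5) ≈ 39.541)
g(N, j) = 6 + 8*N**2 + 15*sqrt(5) (g(N, j) = (6 + 15*sqrt(5)) + 8*N**2 = 6 + 8*N**2 + 15*sqrt(5))
1/g(-16, t(-6, -14)) = 1/(6 + 8*(-16)**2 + 15*sqrt(5)) = 1/(6 + 8*256 + 15*sqrt(5)) = 1/(6 + 2048 + 15*sqrt(5)) = 1/(2054 + 15*sqrt(5))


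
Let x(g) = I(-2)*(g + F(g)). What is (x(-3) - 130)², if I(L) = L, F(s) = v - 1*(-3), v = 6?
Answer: 20164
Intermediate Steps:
F(s) = 9 (F(s) = 6 - 1*(-3) = 6 + 3 = 9)
x(g) = -18 - 2*g (x(g) = -2*(g + 9) = -2*(9 + g) = -18 - 2*g)
(x(-3) - 130)² = ((-18 - 2*(-3)) - 130)² = ((-18 + 6) - 130)² = (-12 - 130)² = (-142)² = 20164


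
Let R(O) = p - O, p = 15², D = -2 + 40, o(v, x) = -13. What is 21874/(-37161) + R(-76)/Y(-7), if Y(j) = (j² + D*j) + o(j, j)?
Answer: -16216481/8547030 ≈ -1.8973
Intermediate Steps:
D = 38
p = 225
Y(j) = -13 + j² + 38*j (Y(j) = (j² + 38*j) - 13 = -13 + j² + 38*j)
R(O) = 225 - O
21874/(-37161) + R(-76)/Y(-7) = 21874/(-37161) + (225 - 1*(-76))/(-13 + (-7)² + 38*(-7)) = 21874*(-1/37161) + (225 + 76)/(-13 + 49 - 266) = -21874/37161 + 301/(-230) = -21874/37161 + 301*(-1/230) = -21874/37161 - 301/230 = -16216481/8547030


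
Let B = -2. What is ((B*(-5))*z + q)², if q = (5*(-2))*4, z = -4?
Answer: 6400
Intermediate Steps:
q = -40 (q = -10*4 = -40)
((B*(-5))*z + q)² = (-2*(-5)*(-4) - 40)² = (10*(-4) - 40)² = (-40 - 40)² = (-80)² = 6400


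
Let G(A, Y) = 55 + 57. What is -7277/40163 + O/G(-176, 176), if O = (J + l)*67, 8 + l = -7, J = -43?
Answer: -78444221/2249128 ≈ -34.878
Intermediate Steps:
l = -15 (l = -8 - 7 = -15)
G(A, Y) = 112
O = -3886 (O = (-43 - 15)*67 = -58*67 = -3886)
-7277/40163 + O/G(-176, 176) = -7277/40163 - 3886/112 = -7277*1/40163 - 3886*1/112 = -7277/40163 - 1943/56 = -78444221/2249128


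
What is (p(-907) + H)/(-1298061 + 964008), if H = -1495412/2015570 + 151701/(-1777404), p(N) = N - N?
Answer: 164650847501/66485495542726380 ≈ 2.4765e-6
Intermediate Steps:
p(N) = 0
H = -493952542503/597080363380 (H = -1495412*1/2015570 + 151701*(-1/1777404) = -747706/1007785 - 50567/592468 = -493952542503/597080363380 ≈ -0.82728)
(p(-907) + H)/(-1298061 + 964008) = (0 - 493952542503/597080363380)/(-1298061 + 964008) = -493952542503/597080363380/(-334053) = -493952542503/597080363380*(-1/334053) = 164650847501/66485495542726380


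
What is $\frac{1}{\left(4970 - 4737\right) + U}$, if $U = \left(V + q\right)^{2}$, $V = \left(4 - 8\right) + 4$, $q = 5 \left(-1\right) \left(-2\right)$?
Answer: $\frac{1}{333} \approx 0.003003$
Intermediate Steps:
$q = 10$ ($q = \left(-5\right) \left(-2\right) = 10$)
$V = 0$ ($V = -4 + 4 = 0$)
$U = 100$ ($U = \left(0 + 10\right)^{2} = 10^{2} = 100$)
$\frac{1}{\left(4970 - 4737\right) + U} = \frac{1}{\left(4970 - 4737\right) + 100} = \frac{1}{233 + 100} = \frac{1}{333}$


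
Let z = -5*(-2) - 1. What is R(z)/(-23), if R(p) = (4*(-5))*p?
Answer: 180/23 ≈ 7.8261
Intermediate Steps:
z = 9 (z = 10 - 1 = 9)
R(p) = -20*p
R(z)/(-23) = (-20*9)/(-23) = -1/23*(-180) = 180/23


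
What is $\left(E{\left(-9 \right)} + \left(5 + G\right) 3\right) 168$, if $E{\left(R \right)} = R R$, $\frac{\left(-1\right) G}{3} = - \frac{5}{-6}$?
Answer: $14868$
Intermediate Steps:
$G = - \frac{5}{2}$ ($G = - 3 \left(- \frac{5}{-6}\right) = - 3 \left(\left(-5\right) \left(- \frac{1}{6}\right)\right) = \left(-3\right) \frac{5}{6} = - \frac{5}{2} \approx -2.5$)
$E{\left(R \right)} = R^{2}$
$\left(E{\left(-9 \right)} + \left(5 + G\right) 3\right) 168 = \left(\left(-9\right)^{2} + \left(5 - \frac{5}{2}\right) 3\right) 168 = \left(81 + \frac{5}{2} \cdot 3\right) 168 = \left(81 + \frac{15}{2}\right) 168 = \frac{177}{2} \cdot 168 = 14868$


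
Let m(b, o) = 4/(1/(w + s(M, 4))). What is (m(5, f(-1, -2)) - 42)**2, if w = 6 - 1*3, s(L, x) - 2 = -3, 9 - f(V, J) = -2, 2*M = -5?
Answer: 1156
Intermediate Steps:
M = -5/2 (M = (1/2)*(-5) = -5/2 ≈ -2.5000)
f(V, J) = 11 (f(V, J) = 9 - 1*(-2) = 9 + 2 = 11)
s(L, x) = -1 (s(L, x) = 2 - 3 = -1)
w = 3 (w = 6 - 3 = 3)
m(b, o) = 8 (m(b, o) = 4/(1/(3 - 1)) = 4/(1/2) = 4*2 = 8)
(m(5, f(-1, -2)) - 42)**2 = (8 - 42)**2 = (-34)**2 = 1156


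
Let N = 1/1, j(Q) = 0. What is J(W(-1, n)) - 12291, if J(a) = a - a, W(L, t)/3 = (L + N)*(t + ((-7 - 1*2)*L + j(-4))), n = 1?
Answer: -12291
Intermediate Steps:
N = 1
W(L, t) = 3*(1 + L)*(t - 9*L) (W(L, t) = 3*((L + 1)*(t + ((-7 - 1*2)*L + 0))) = 3*((1 + L)*(t + ((-7 - 2)*L + 0))) = 3*((1 + L)*(t + (-9*L + 0))) = 3*((1 + L)*(t - 9*L)) = 3*(1 + L)*(t - 9*L))
J(a) = 0
J(W(-1, n)) - 12291 = 0 - 12291 = -12291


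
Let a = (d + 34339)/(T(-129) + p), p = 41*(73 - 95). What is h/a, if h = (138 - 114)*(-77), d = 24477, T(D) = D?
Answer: 238161/7352 ≈ 32.394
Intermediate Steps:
p = -902 (p = 41*(-22) = -902)
h = -1848 (h = 24*(-77) = -1848)
a = -58816/1031 (a = (24477 + 34339)/(-129 - 902) = 58816/(-1031) = 58816*(-1/1031) = -58816/1031 ≈ -57.048)
h/a = -1848/(-58816/1031) = -1848*(-1031/58816) = 238161/7352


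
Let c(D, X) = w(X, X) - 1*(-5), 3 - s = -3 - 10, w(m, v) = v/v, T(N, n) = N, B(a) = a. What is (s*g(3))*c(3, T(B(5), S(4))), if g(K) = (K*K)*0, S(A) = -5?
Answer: 0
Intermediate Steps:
g(K) = 0 (g(K) = K²*0 = 0)
w(m, v) = 1
s = 16 (s = 3 - (-3 - 10) = 3 - 1*(-13) = 3 + 13 = 16)
c(D, X) = 6 (c(D, X) = 1 - 1*(-5) = 1 + 5 = 6)
(s*g(3))*c(3, T(B(5), S(4))) = (16*0)*6 = 0*6 = 0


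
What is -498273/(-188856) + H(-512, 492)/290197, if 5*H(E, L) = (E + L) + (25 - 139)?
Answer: 240987114067/91342407720 ≈ 2.6383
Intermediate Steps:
H(E, L) = -114/5 + E/5 + L/5 (H(E, L) = ((E + L) + (25 - 139))/5 = ((E + L) - 114)/5 = (-114 + E + L)/5 = -114/5 + E/5 + L/5)
-498273/(-188856) + H(-512, 492)/290197 = -498273/(-188856) + (-114/5 + (⅕)*(-512) + (⅕)*492)/290197 = -498273*(-1/188856) + (-114/5 - 512/5 + 492/5)*(1/290197) = 166091/62952 - 134/5*1/290197 = 166091/62952 - 134/1450985 = 240987114067/91342407720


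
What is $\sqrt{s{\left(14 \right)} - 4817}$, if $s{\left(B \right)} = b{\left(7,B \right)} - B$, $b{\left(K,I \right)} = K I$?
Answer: $i \sqrt{4733} \approx 68.797 i$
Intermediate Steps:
$b{\left(K,I \right)} = I K$
$s{\left(B \right)} = 6 B$ ($s{\left(B \right)} = B 7 - B = 7 B - B = 6 B$)
$\sqrt{s{\left(14 \right)} - 4817} = \sqrt{6 \cdot 14 - 4817} = \sqrt{84 - 4817} = \sqrt{-4733} = i \sqrt{4733}$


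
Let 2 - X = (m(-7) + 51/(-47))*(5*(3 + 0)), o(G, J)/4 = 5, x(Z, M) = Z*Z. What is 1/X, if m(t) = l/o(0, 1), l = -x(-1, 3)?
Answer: 188/3577 ≈ 0.052558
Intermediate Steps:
x(Z, M) = Z²
o(G, J) = 20 (o(G, J) = 4*5 = 20)
l = -1 (l = -1*(-1)² = -1*1 = -1)
m(t) = -1/20
X = 3577/188 (X = 2 - (-1/20 + 51/(-47))*5*(3 + 0) = 2 - (-1/20 + 51*(-1/47))*5*3 = 2 - (-1/20 - 51/47)*15 = 2 - (-1067)*15/940 = 2 - 1*(-3201/188) = 2 + 3201/188 = 3577/188 ≈ 19.027)
1/X = 1/(3577/188) = 188/3577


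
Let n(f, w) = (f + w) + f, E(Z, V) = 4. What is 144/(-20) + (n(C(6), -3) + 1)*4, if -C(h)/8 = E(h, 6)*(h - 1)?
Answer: -6476/5 ≈ -1295.2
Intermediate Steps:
C(h) = 32 - 32*h (C(h) = -32*(h - 1) = -32*(-1 + h) = -8*(-4 + 4*h) = 32 - 32*h)
n(f, w) = w + 2*f
144/(-20) + (n(C(6), -3) + 1)*4 = 144/(-20) + ((-3 + 2*(32 - 32*6)) + 1)*4 = 144*(-1/20) + ((-3 + 2*(32 - 192)) + 1)*4 = -36/5 + ((-3 + 2*(-160)) + 1)*4 = -36/5 + ((-3 - 320) + 1)*4 = -36/5 + (-323 + 1)*4 = -36/5 - 322*4 = -36/5 - 1288 = -6476/5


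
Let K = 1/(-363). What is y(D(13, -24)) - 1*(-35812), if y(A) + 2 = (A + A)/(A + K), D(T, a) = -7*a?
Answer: 2183923198/60983 ≈ 35812.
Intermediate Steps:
K = -1/363 ≈ -0.0027548
y(A) = -2 + 2*A/(-1/363 + A) (y(A) = -2 + (A + A)/(A - 1/363) = -2 + (2*A)/(-1/363 + A) = -2 + 2*A/(-1/363 + A))
y(D(13, -24)) - 1*(-35812) = 2/(-1 + 363*(-7*(-24))) - 1*(-35812) = 2/(-1 + 363*168) + 35812 = 2/(-1 + 60984) + 35812 = 2/60983 + 35812 = 2183923198/60983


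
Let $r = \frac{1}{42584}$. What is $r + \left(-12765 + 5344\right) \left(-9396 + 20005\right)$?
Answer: $- \frac{3352612301175}{42584} \approx -7.8729 \cdot 10^{7}$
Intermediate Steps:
$r = \frac{1}{42584} \approx 2.3483 \cdot 10^{-5}$
$r + \left(-12765 + 5344\right) \left(-9396 + 20005\right) = \frac{1}{42584} + \left(-12765 + 5344\right) \left(-9396 + 20005\right) = \frac{1}{42584} - 78729389 = - \frac{3352612301175}{42584}$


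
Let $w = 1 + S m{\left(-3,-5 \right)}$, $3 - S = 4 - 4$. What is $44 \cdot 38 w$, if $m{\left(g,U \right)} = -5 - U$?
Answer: $1672$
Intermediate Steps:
$S = 3$ ($S = 3 - \left(4 - 4\right) = 3 - 0 = 3 + 0 = 3$)
$w = 1$ ($w = 1 + 3 \left(-5 - -5\right) = 1 + 3 \left(-5 + 5\right) = 1 + 3 \cdot 0 = 1 + 0 = 1$)
$44 \cdot 38 w = 44 \cdot 38 \cdot 1 = 1672 \cdot 1 = 1672$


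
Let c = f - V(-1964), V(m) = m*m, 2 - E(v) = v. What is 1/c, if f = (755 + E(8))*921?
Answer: -1/3167467 ≈ -3.1571e-7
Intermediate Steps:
E(v) = 2 - v
V(m) = m**2
f = 689829 (f = (755 + (2 - 1*8))*921 = (755 + (2 - 8))*921 = (755 - 6)*921 = 749*921 = 689829)
c = -3167467 (c = 689829 - 1*(-1964)**2 = 689829 - 1*3857296 = 689829 - 3857296 = -3167467)
1/c = 1/(-3167467) = -1/3167467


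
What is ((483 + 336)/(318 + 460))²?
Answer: 670761/605284 ≈ 1.1082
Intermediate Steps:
((483 + 336)/(318 + 460))² = (819/778)² = 670761/605284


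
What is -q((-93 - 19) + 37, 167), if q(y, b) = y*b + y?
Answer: 12600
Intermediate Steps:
q(y, b) = y + b*y (q(y, b) = b*y + y = y + b*y)
-q((-93 - 19) + 37, 167) = -((-93 - 19) + 37)*(1 + 167) = -(-112 + 37)*168 = -(-75)*168 = -1*(-12600) = 12600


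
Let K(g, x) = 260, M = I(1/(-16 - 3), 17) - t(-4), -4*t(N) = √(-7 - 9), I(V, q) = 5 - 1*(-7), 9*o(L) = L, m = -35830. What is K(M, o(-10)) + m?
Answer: -35570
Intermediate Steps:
o(L) = L/9
I(V, q) = 12 (I(V, q) = 5 + 7 = 12)
t(N) = -I (t(N) = -√(-7 - 9)/4 = -I)
M = 12 + I (M = 12 - (-1)*I = 12 + I ≈ 12.0 + 1.0*I)
K(M, o(-10)) + m = 260 - 35830 = -35570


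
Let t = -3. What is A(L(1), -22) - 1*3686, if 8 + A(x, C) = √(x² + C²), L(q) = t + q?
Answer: -3694 + 2*√122 ≈ -3671.9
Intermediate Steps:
L(q) = -3 + q
A(x, C) = -8 + √(C² + x²) (A(x, C) = -8 + √(x² + C²) = -8 + √(C² + x²))
A(L(1), -22) - 1*3686 = (-8 + √((-22)² + (-3 + 1)²)) - 1*3686 = (-8 + √(484 + (-2)²)) - 3686 = (-8 + √(484 + 4)) - 3686 = (-8 + √488) - 3686 = (-8 + 2*√122) - 3686 = -3694 + 2*√122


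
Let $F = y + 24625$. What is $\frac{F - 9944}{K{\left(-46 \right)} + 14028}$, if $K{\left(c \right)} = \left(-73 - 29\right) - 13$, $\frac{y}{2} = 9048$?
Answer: $\frac{32777}{13913} \approx 2.3559$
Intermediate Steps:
$y = 18096$ ($y = 2 \cdot 9048 = 18096$)
$K{\left(c \right)} = -115$ ($K{\left(c \right)} = -102 - 13 = -115$)
$F = 42721$ ($F = 18096 + 24625 = 42721$)
$\frac{F - 9944}{K{\left(-46 \right)} + 14028} = \frac{42721 - 9944}{-115 + 14028} = \frac{32777}{13913}$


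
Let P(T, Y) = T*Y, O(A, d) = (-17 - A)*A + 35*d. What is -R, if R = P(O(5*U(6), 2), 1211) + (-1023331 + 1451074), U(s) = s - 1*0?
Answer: 1194997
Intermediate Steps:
U(s) = s (U(s) = s + 0 = s)
O(A, d) = 35*d + A*(-17 - A) (O(A, d) = A*(-17 - A) + 35*d = 35*d + A*(-17 - A))
R = -1194997 (R = (-(5*6)**2 - 85*6 + 35*2)*1211 + (-1023331 + 1451074) = (-1*30**2 - 17*30 + 70)*1211 + 427743 = (-1*900 - 510 + 70)*1211 + 427743 = (-900 - 510 + 70)*1211 + 427743 = -1340*1211 + 427743 = -1622740 + 427743 = -1194997)
-R = -1*(-1194997) = 1194997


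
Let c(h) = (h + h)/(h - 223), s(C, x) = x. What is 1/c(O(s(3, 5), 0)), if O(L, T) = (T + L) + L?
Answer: -213/20 ≈ -10.650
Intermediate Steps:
O(L, T) = T + 2*L (O(L, T) = (L + T) + L = T + 2*L)
c(h) = 2*h/(-223 + h) (c(h) = (2*h)/(-223 + h) = 2*h/(-223 + h))
1/c(O(s(3, 5), 0)) = 1/(2*(0 + 2*5)/(-223 + (0 + 2*5))) = 1/(2*(0 + 10)/(-223 + (0 + 10))) = 1/(2*10/(-223 + 10)) = 1/(2*10/(-213)) = 1/(2*10*(-1/213)) = 1/(-20/213) = -213/20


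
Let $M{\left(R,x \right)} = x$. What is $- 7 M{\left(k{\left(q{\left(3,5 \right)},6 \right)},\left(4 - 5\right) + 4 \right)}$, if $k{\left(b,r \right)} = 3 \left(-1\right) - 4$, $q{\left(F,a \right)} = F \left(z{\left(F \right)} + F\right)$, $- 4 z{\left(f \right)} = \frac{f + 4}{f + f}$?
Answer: $-21$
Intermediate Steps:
$z{\left(f \right)} = - \frac{4 + f}{8 f}$ ($z{\left(f \right)} = - \frac{\left(f + 4\right) \frac{1}{f + f}}{4} = - \frac{\left(4 + f\right) \frac{1}{2 f}}{4} = - \frac{\frac{1}{2} \frac{1}{f} \left(4 + f\right)}{4} = - \frac{4 + f}{8 f}$)
$q{\left(F,a \right)} = F \left(F + \frac{-4 - F}{8 F}\right)$ ($q{\left(F,a \right)} = F \left(\frac{-4 - F}{8 F} + F\right) = F \left(F + \frac{-4 - F}{8 F}\right)$)
$k{\left(b,r \right)} = -7$ ($k{\left(b,r \right)} = -3 - 4 = -7$)
$- 7 M{\left(k{\left(q{\left(3,5 \right)},6 \right)},\left(4 - 5\right) + 4 \right)} = - 7 \left(\left(4 - 5\right) + 4\right) = - 7 \left(-1 + 4\right) = \left(-7\right) 3 = -21$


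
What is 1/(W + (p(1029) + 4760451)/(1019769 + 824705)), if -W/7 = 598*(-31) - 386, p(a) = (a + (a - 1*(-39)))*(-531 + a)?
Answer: 1844474/244339586589 ≈ 7.5488e-6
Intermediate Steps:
p(a) = (-531 + a)*(39 + 2*a) (p(a) = (a + (a + 39))*(-531 + a) = (a + (39 + a))*(-531 + a) = (39 + 2*a)*(-531 + a) = (-531 + a)*(39 + 2*a))
W = 132468 (W = -7*(598*(-31) - 386) = -7*(-18538 - 386) = -7*(-18924) = 132468)
1/(W + (p(1029) + 4760451)/(1019769 + 824705)) = 1/(132468 + ((-20709 - 1023*1029 + 2*1029²) + 4760451)/(1019769 + 824705)) = 1/(132468 + ((-20709 - 1052667 + 2*1058841) + 4760451)/1844474) = 1/(132468 + ((-20709 - 1052667 + 2117682) + 4760451)*(1/1844474)) = 1/(132468 + (1044306 + 4760451)*(1/1844474)) = 1/(132468 + 5804757*(1/1844474)) = 1/(132468 + 5804757/1844474) = 1/(244339586589/1844474) = 1844474/244339586589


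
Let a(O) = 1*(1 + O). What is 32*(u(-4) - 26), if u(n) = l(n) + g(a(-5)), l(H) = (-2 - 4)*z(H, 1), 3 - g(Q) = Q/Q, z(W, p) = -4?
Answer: 0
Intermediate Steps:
a(O) = 1 + O
g(Q) = 2 (g(Q) = 3 - Q/Q = 3 - 1*1 = 3 - 1 = 2)
l(H) = 24 (l(H) = (-2 - 4)*(-4) = -6*(-4) = 24)
u(n) = 26 (u(n) = 24 + 2 = 26)
32*(u(-4) - 26) = 32*(26 - 26) = 32*0 = 0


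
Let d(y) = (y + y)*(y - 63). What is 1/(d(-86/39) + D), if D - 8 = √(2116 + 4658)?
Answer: 341893422/93218270381 - 2313441*√6774/186436540762 ≈ 0.0026464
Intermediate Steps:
d(y) = 2*y*(-63 + y) (d(y) = (2*y)*(-63 + y) = 2*y*(-63 + y))
D = 8 + √6774 (D = 8 + √(2116 + 4658) = 8 + √6774 ≈ 90.304)
1/(d(-86/39) + D) = 1/(2*(-86/39)*(-63 - 86/39) + (8 + √6774)) = 1/(2*(-86/39)*(-2543/39) + (8 + √6774)) = 1/(437396/1521 + (8 + √6774)) = 1/(449564/1521 + √6774)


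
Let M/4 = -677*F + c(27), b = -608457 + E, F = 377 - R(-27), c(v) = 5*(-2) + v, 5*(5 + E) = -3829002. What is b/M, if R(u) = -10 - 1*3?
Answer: 1717828/1320065 ≈ 1.3013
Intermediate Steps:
R(u) = -13 (R(u) = -10 - 3 = -13)
E = -3829027/5 (E = -5 + (⅕)*(-3829002) = -5 - 3829002/5 = -3829027/5 ≈ -7.6581e+5)
c(v) = -10 + v
F = 390 (F = 377 - 1*(-13) = 377 + 13 = 390)
b = -6871312/5 (b = -608457 - 3829027/5 = -6871312/5 ≈ -1.3743e+6)
M = -1056052 (M = 4*(-677*390 + (-10 + 27)) = 4*(-264030 + 17) = 4*(-264013) = -1056052)
b/M = -6871312/5/(-1056052) = -6871312/5*(-1/1056052) = 1717828/1320065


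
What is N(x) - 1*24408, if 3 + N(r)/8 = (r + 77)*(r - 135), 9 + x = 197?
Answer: 87928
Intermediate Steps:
x = 188 (x = -9 + 197 = 188)
N(r) = -24 + 8*(-135 + r)*(77 + r) (N(r) = -24 + 8*((r + 77)*(r - 135)) = -24 + 8*((77 + r)*(-135 + r)) = -24 + 8*((-135 + r)*(77 + r)) = -24 + 8*(-135 + r)*(77 + r))
N(x) - 1*24408 = (-83184 - 464*188 + 8*188**2) - 1*24408 = (-83184 - 87232 + 8*35344) - 24408 = (-83184 - 87232 + 282752) - 24408 = 112336 - 24408 = 87928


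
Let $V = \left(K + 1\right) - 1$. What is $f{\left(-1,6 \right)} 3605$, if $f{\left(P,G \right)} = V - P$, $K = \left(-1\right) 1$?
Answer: $0$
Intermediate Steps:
$K = -1$
$V = -1$ ($V = \left(-1 + 1\right) - 1 = 0 - 1 = -1$)
$f{\left(P,G \right)} = -1 - P$
$f{\left(-1,6 \right)} 3605 = \left(-1 - -1\right) 3605 = \left(-1 + 1\right) 3605 = 0 \cdot 3605 = 0$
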